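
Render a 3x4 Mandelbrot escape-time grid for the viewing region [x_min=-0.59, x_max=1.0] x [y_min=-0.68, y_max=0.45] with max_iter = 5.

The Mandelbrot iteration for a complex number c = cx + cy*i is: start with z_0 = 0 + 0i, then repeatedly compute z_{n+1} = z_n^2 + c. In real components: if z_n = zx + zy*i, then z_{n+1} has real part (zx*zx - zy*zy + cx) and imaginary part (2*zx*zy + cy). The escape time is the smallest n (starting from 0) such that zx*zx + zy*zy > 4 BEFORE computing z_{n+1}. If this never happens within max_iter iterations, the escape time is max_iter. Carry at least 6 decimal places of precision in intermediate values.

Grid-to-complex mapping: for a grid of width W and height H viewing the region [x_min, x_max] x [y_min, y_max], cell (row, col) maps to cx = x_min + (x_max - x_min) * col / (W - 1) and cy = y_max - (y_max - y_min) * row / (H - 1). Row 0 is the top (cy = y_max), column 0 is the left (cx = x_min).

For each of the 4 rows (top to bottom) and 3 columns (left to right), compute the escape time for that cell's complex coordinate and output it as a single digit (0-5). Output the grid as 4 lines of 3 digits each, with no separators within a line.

Answer: 552
552
552
552

Derivation:
(row=0, col=0): c = -0.5900 + 0.4500i → escape time 5
(row=0, col=1): c = 0.2050 + 0.4500i → escape time 5
(row=0, col=2): c = 1.0000 + 0.4500i → escape time 2
(row=1, col=0): c = -0.5900 + 0.0733i → escape time 5
(row=1, col=1): c = 0.2050 + 0.0733i → escape time 5
(row=1, col=2): c = 1.0000 + 0.0733i → escape time 2
(row=2, col=0): c = -0.5900 + -0.3033i → escape time 5
(row=2, col=1): c = 0.2050 + -0.3033i → escape time 5
(row=2, col=2): c = 1.0000 + -0.3033i → escape time 2
(row=3, col=0): c = -0.5900 + -0.6800i → escape time 5
(row=3, col=1): c = 0.2050 + -0.6800i → escape time 5
(row=3, col=2): c = 1.0000 + -0.6800i → escape time 2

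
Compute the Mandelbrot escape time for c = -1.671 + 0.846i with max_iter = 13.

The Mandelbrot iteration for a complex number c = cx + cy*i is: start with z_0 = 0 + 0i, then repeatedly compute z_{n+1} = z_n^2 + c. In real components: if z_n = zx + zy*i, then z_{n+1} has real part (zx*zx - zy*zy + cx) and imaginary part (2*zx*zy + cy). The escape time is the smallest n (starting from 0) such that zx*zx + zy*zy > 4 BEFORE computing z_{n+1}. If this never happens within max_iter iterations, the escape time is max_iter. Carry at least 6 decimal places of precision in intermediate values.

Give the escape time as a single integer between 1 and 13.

z_0 = 0 + 0i, c = -1.6710 + 0.8460i
Iter 1: z = -1.6710 + 0.8460i, |z|^2 = 3.5080
Iter 2: z = 0.4055 + -1.9813i, |z|^2 = 4.0901
Escaped at iteration 2

Answer: 2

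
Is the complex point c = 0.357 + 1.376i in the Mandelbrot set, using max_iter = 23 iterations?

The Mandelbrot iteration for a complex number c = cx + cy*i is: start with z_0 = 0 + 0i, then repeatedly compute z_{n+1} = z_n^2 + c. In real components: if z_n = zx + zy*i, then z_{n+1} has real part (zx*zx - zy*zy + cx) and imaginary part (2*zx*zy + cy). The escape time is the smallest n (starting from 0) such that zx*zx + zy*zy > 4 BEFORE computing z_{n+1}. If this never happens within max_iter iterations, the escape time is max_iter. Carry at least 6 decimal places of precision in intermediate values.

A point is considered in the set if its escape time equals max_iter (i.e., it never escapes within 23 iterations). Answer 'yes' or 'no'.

Answer: no

Derivation:
z_0 = 0 + 0i, c = 0.3570 + 1.3760i
Iter 1: z = 0.3570 + 1.3760i, |z|^2 = 2.0208
Iter 2: z = -1.4089 + 2.3585i, |z|^2 = 7.5474
Escaped at iteration 2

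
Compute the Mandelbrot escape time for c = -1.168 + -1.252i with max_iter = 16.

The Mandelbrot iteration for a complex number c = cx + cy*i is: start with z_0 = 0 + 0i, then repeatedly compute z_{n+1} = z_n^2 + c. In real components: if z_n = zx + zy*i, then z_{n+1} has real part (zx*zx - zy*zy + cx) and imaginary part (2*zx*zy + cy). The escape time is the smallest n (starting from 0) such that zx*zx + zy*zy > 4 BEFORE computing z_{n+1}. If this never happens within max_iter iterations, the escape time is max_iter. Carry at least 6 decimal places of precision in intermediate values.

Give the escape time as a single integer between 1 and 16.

z_0 = 0 + 0i, c = -1.1680 + -1.2520i
Iter 1: z = -1.1680 + -1.2520i, |z|^2 = 2.9317
Iter 2: z = -1.3713 + 1.6727i, |z|^2 = 4.6782
Escaped at iteration 2

Answer: 2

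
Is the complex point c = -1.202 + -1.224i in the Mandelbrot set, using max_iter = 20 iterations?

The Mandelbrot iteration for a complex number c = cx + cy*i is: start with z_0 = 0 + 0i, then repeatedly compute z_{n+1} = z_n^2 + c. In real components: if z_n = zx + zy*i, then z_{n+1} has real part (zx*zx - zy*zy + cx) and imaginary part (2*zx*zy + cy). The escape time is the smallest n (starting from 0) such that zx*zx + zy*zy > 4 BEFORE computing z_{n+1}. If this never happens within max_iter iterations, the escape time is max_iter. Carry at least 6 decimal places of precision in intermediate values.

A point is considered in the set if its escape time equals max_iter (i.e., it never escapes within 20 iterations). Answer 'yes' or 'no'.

z_0 = 0 + 0i, c = -1.2020 + -1.2240i
Iter 1: z = -1.2020 + -1.2240i, |z|^2 = 2.9430
Iter 2: z = -1.2554 + 1.7185i, |z|^2 = 4.5292
Escaped at iteration 2

Answer: no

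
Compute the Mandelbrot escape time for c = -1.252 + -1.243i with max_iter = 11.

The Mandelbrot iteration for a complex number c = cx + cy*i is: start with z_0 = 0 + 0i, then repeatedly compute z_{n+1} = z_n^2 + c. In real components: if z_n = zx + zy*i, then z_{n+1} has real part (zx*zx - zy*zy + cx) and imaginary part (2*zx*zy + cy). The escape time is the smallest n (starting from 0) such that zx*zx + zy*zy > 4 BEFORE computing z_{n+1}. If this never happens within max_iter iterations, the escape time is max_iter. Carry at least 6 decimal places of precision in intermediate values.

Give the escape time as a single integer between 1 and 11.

Answer: 2

Derivation:
z_0 = 0 + 0i, c = -1.2520 + -1.2430i
Iter 1: z = -1.2520 + -1.2430i, |z|^2 = 3.1126
Iter 2: z = -1.2295 + 1.8695i, |z|^2 = 5.0067
Escaped at iteration 2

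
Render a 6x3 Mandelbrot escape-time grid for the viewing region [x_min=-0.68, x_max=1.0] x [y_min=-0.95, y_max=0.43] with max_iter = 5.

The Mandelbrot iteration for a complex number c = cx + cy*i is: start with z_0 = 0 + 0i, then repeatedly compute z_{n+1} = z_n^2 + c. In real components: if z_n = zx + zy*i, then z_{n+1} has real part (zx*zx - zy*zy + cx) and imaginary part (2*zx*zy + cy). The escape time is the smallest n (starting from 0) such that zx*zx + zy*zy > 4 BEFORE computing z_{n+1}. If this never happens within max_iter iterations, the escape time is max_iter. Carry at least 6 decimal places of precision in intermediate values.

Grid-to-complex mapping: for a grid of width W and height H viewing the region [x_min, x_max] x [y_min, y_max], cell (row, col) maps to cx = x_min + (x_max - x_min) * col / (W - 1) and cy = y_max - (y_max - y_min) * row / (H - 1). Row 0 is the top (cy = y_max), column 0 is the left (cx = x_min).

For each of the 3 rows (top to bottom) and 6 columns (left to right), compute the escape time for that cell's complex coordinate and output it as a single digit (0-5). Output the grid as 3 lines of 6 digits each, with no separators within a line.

Answer: 555532
555532
455422

Derivation:
(row=0, col=0): c = -0.6800 + 0.4300i → escape time 5
(row=0, col=1): c = -0.3440 + 0.4300i → escape time 5
(row=0, col=2): c = -0.0080 + 0.4300i → escape time 5
(row=0, col=3): c = 0.3280 + 0.4300i → escape time 5
(row=0, col=4): c = 0.6640 + 0.4300i → escape time 3
(row=0, col=5): c = 1.0000 + 0.4300i → escape time 2
(row=1, col=0): c = -0.6800 + -0.2600i → escape time 5
(row=1, col=1): c = -0.3440 + -0.2600i → escape time 5
(row=1, col=2): c = -0.0080 + -0.2600i → escape time 5
(row=1, col=3): c = 0.3280 + -0.2600i → escape time 5
(row=1, col=4): c = 0.6640 + -0.2600i → escape time 3
(row=1, col=5): c = 1.0000 + -0.2600i → escape time 2
(row=2, col=0): c = -0.6800 + -0.9500i → escape time 4
(row=2, col=1): c = -0.3440 + -0.9500i → escape time 5
(row=2, col=2): c = -0.0080 + -0.9500i → escape time 5
(row=2, col=3): c = 0.3280 + -0.9500i → escape time 4
(row=2, col=4): c = 0.6640 + -0.9500i → escape time 2
(row=2, col=5): c = 1.0000 + -0.9500i → escape time 2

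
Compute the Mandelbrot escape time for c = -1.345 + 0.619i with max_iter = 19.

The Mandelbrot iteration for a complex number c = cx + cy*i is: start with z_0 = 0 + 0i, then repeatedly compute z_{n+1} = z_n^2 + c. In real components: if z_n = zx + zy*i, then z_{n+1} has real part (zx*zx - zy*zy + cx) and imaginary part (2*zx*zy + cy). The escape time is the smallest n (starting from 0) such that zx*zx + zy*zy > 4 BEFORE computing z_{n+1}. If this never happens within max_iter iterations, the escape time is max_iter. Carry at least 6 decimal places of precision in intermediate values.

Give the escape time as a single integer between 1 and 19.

Answer: 3

Derivation:
z_0 = 0 + 0i, c = -1.3450 + 0.6190i
Iter 1: z = -1.3450 + 0.6190i, |z|^2 = 2.1922
Iter 2: z = 0.0809 + -1.0461i, |z|^2 = 1.1009
Iter 3: z = -2.4328 + 0.4498i, |z|^2 = 6.1209
Escaped at iteration 3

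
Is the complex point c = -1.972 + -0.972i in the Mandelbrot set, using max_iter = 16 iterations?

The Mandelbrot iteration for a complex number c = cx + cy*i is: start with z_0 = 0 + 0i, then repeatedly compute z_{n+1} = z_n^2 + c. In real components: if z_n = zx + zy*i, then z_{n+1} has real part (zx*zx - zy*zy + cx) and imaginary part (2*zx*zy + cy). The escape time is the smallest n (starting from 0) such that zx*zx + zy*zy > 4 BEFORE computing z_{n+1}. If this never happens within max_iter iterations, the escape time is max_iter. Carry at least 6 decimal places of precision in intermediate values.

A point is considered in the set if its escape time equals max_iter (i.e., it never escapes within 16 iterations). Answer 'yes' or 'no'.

Answer: no

Derivation:
z_0 = 0 + 0i, c = -1.9720 + -0.9720i
Iter 1: z = -1.9720 + -0.9720i, |z|^2 = 4.8336
Escaped at iteration 1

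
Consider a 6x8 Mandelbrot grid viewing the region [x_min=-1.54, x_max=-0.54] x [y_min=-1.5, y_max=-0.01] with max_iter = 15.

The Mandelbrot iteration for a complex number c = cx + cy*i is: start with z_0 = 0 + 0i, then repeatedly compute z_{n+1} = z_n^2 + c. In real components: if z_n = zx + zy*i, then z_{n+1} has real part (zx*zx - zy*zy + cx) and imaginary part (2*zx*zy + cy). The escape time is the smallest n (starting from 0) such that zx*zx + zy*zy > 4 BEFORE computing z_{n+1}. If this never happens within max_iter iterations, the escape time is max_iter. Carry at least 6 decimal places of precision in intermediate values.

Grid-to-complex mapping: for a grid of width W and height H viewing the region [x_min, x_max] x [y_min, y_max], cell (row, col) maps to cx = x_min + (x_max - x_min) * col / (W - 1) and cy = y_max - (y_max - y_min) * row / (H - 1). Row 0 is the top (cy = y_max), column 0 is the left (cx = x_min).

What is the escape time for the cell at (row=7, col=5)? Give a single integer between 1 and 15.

z_0 = 0 + 0i, c = -0.5400 + -1.5000i
Iter 1: z = -0.5400 + -1.5000i, |z|^2 = 2.5416
Iter 2: z = -2.4984 + 0.1200i, |z|^2 = 6.2564
Escaped at iteration 2

Answer: 2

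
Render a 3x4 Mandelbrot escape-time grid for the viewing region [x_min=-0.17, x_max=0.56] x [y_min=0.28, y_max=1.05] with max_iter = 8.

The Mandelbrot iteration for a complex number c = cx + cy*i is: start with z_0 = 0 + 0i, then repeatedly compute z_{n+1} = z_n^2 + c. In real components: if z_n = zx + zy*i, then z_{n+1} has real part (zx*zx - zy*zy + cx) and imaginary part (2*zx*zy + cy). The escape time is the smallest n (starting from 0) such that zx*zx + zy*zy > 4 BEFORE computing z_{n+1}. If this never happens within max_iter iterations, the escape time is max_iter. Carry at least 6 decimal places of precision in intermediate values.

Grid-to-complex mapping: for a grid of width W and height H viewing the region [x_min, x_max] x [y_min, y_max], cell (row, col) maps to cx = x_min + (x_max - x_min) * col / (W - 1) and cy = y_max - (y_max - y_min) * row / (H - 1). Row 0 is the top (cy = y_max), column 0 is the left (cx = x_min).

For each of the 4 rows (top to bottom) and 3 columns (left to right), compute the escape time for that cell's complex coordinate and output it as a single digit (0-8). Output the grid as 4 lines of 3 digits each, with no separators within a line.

Answer: 842
853
884
884

Derivation:
(row=0, col=0): c = -0.1700 + 1.0500i → escape time 8
(row=0, col=1): c = 0.1950 + 1.0500i → escape time 4
(row=0, col=2): c = 0.5600 + 1.0500i → escape time 2
(row=1, col=0): c = -0.1700 + 0.7933i → escape time 8
(row=1, col=1): c = 0.1950 + 0.7933i → escape time 5
(row=1, col=2): c = 0.5600 + 0.7933i → escape time 3
(row=2, col=0): c = -0.1700 + 0.5367i → escape time 8
(row=2, col=1): c = 0.1950 + 0.5367i → escape time 8
(row=2, col=2): c = 0.5600 + 0.5367i → escape time 4
(row=3, col=0): c = -0.1700 + 0.2800i → escape time 8
(row=3, col=1): c = 0.1950 + 0.2800i → escape time 8
(row=3, col=2): c = 0.5600 + 0.2800i → escape time 4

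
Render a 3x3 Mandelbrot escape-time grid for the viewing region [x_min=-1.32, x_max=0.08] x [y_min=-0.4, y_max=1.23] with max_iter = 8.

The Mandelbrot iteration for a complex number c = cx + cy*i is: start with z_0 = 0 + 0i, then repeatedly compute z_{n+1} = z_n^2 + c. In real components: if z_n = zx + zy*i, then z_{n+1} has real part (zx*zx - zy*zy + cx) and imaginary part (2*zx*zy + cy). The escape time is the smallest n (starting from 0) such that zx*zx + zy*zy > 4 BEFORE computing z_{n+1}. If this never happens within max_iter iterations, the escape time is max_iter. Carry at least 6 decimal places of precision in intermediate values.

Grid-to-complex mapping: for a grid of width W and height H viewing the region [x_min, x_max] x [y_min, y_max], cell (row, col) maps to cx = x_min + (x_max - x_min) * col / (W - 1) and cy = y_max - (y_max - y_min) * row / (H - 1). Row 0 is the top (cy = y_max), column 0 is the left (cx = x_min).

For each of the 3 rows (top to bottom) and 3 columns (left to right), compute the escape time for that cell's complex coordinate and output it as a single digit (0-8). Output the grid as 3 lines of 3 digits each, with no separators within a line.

Answer: 232
688
688

Derivation:
(row=0, col=0): c = -1.3200 + 1.2300i → escape time 2
(row=0, col=1): c = -0.6200 + 1.2300i → escape time 3
(row=0, col=2): c = 0.0800 + 1.2300i → escape time 2
(row=1, col=0): c = -1.3200 + 0.4150i → escape time 6
(row=1, col=1): c = -0.6200 + 0.4150i → escape time 8
(row=1, col=2): c = 0.0800 + 0.4150i → escape time 8
(row=2, col=0): c = -1.3200 + -0.4000i → escape time 6
(row=2, col=1): c = -0.6200 + -0.4000i → escape time 8
(row=2, col=2): c = 0.0800 + -0.4000i → escape time 8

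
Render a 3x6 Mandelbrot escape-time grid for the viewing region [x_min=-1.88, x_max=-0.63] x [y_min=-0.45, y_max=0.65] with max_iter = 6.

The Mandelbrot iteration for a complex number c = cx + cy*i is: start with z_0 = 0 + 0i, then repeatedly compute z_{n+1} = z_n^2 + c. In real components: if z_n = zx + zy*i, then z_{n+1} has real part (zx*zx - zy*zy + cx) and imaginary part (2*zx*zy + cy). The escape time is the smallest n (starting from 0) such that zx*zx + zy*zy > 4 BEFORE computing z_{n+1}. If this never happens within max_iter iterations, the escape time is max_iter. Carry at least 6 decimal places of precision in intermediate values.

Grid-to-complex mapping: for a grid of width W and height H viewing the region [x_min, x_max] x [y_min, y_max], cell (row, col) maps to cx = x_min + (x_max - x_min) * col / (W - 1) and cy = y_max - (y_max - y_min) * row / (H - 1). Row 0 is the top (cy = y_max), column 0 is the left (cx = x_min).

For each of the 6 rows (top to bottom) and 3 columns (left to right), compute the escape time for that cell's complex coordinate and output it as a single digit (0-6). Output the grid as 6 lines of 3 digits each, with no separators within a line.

(row=0, col=0): c = -1.8800 + 0.6500i → escape time 2
(row=0, col=1): c = -1.2550 + 0.6500i → escape time 3
(row=0, col=2): c = -0.6300 + 0.6500i → escape time 6
(row=1, col=0): c = -1.8800 + 0.4300i → escape time 3
(row=1, col=1): c = -1.2550 + 0.4300i → escape time 6
(row=1, col=2): c = -0.6300 + 0.4300i → escape time 6
(row=2, col=0): c = -1.8800 + 0.2100i → escape time 4
(row=2, col=1): c = -1.2550 + 0.2100i → escape time 6
(row=2, col=2): c = -0.6300 + 0.2100i → escape time 6
(row=3, col=0): c = -1.8800 + -0.0100i → escape time 6
(row=3, col=1): c = -1.2550 + -0.0100i → escape time 6
(row=3, col=2): c = -0.6300 + -0.0100i → escape time 6
(row=4, col=0): c = -1.8800 + -0.2300i → escape time 4
(row=4, col=1): c = -1.2550 + -0.2300i → escape time 6
(row=4, col=2): c = -0.6300 + -0.2300i → escape time 6
(row=5, col=0): c = -1.8800 + -0.4500i → escape time 3
(row=5, col=1): c = -1.2550 + -0.4500i → escape time 6
(row=5, col=2): c = -0.6300 + -0.4500i → escape time 6

Answer: 236
366
466
666
466
366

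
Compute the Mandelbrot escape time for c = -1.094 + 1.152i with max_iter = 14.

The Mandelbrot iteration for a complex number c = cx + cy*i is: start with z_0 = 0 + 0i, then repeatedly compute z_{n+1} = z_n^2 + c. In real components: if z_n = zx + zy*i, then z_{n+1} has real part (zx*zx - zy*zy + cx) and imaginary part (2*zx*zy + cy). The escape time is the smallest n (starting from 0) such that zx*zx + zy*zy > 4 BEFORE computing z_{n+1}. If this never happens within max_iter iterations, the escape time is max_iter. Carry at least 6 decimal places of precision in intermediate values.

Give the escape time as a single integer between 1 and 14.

Answer: 3

Derivation:
z_0 = 0 + 0i, c = -1.0940 + 1.1520i
Iter 1: z = -1.0940 + 1.1520i, |z|^2 = 2.5239
Iter 2: z = -1.2243 + -1.3686i, |z|^2 = 3.3718
Iter 3: z = -1.4682 + 4.5030i, |z|^2 = 22.4326
Escaped at iteration 3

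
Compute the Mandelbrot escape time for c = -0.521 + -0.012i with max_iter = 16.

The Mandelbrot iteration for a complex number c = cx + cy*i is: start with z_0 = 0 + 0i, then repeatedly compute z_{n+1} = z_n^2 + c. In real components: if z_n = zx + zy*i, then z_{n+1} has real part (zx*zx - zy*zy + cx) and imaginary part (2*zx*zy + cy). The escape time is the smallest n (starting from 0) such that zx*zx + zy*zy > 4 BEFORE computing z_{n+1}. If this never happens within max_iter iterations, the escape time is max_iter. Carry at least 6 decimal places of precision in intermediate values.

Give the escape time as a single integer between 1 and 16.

Answer: 16

Derivation:
z_0 = 0 + 0i, c = -0.5210 + -0.0120i
Iter 1: z = -0.5210 + -0.0120i, |z|^2 = 0.2716
Iter 2: z = -0.2497 + 0.0005i, |z|^2 = 0.0624
Iter 3: z = -0.4586 + -0.0123i, |z|^2 = 0.2105
Iter 4: z = -0.3108 + -0.0008i, |z|^2 = 0.0966
Iter 5: z = -0.4244 + -0.0115i, |z|^2 = 0.1803
Iter 6: z = -0.3410 + -0.0022i, |z|^2 = 0.1163
Iter 7: z = -0.4047 + -0.0105i, |z|^2 = 0.1639
Iter 8: z = -0.3573 + -0.0035i, |z|^2 = 0.1277
Iter 9: z = -0.3933 + -0.0095i, |z|^2 = 0.1548
Iter 10: z = -0.3664 + -0.0045i, |z|^2 = 0.1343
Iter 11: z = -0.3868 + -0.0087i, |z|^2 = 0.1497
Iter 12: z = -0.3715 + -0.0053i, |z|^2 = 0.1380
Iter 13: z = -0.3830 + -0.0081i, |z|^2 = 0.1468
Iter 14: z = -0.3743 + -0.0058i, |z|^2 = 0.1402
Iter 15: z = -0.3809 + -0.0076i, |z|^2 = 0.1451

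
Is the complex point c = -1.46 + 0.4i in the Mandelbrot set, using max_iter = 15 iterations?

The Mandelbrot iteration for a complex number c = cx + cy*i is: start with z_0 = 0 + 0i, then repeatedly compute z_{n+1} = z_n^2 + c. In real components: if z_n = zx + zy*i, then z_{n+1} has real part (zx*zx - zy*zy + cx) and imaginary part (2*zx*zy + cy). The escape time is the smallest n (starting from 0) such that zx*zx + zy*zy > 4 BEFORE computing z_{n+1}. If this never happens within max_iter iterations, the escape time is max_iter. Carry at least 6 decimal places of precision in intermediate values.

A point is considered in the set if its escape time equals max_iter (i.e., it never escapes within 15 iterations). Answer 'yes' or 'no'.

Answer: no

Derivation:
z_0 = 0 + 0i, c = -1.4600 + 0.4000i
Iter 1: z = -1.4600 + 0.4000i, |z|^2 = 2.2916
Iter 2: z = 0.5116 + -0.7680i, |z|^2 = 0.8516
Iter 3: z = -1.7881 + -0.3858i, |z|^2 = 3.3461
Iter 4: z = 1.5884 + 1.7798i, |z|^2 = 5.6906
Escaped at iteration 4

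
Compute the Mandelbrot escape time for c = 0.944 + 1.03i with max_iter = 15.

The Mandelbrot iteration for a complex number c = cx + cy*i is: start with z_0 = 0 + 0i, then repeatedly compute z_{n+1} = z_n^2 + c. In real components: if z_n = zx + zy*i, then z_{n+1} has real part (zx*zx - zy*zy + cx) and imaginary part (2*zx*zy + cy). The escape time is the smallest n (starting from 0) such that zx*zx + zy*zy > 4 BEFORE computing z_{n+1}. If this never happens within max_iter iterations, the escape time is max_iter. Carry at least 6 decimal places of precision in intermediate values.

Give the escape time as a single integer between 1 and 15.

z_0 = 0 + 0i, c = 0.9440 + 1.0300i
Iter 1: z = 0.9440 + 1.0300i, |z|^2 = 1.9520
Iter 2: z = 0.7742 + 2.9746i, |z|^2 = 9.4479
Escaped at iteration 2

Answer: 2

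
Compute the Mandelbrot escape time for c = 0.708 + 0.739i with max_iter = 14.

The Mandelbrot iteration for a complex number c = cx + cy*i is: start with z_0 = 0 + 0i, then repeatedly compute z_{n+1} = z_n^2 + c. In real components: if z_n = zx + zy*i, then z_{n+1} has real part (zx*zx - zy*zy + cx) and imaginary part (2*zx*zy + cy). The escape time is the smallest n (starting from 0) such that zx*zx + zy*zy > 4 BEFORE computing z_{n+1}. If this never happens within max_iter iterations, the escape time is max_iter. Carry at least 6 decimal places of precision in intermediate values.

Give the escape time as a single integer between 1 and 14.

z_0 = 0 + 0i, c = 0.7080 + 0.7390i
Iter 1: z = 0.7080 + 0.7390i, |z|^2 = 1.0474
Iter 2: z = 0.6631 + 1.7854i, |z|^2 = 3.6275
Iter 3: z = -2.0400 + 3.1070i, |z|^2 = 13.8149
Escaped at iteration 3

Answer: 3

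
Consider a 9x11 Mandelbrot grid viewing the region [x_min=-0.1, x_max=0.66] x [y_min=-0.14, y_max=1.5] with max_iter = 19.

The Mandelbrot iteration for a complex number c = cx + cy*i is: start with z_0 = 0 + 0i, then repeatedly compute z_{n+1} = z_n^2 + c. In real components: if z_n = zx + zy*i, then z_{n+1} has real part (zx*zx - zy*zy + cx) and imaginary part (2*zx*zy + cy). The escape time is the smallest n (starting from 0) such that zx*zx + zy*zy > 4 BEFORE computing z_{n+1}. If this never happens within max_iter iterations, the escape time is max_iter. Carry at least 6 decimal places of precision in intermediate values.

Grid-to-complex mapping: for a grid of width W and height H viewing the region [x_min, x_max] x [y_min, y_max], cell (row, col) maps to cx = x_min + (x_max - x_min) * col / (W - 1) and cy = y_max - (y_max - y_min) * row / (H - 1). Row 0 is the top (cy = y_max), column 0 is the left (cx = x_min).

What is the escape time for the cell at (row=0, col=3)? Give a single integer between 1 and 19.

Answer: 2

Derivation:
z_0 = 0 + 0i, c = 0.1850 + 1.5000i
Iter 1: z = 0.1850 + 1.5000i, |z|^2 = 2.2842
Iter 2: z = -2.0308 + 2.0550i, |z|^2 = 8.3471
Escaped at iteration 2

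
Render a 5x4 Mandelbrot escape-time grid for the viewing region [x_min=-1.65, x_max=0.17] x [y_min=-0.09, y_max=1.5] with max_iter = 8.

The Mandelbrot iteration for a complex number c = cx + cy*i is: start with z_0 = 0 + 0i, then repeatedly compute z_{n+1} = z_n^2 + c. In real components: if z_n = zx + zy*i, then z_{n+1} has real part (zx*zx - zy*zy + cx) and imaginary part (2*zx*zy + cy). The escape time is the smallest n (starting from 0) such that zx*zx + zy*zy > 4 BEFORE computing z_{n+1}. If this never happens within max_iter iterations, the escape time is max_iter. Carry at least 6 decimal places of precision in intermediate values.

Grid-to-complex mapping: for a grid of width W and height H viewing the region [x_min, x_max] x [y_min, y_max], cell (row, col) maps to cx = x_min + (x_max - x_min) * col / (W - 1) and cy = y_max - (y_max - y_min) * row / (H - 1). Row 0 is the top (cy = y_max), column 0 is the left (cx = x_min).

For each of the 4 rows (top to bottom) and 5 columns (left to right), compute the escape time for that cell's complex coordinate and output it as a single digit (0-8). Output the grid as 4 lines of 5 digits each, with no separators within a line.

Answer: 12222
23354
36888
68888

Derivation:
(row=0, col=0): c = -1.6500 + 1.5000i → escape time 1
(row=0, col=1): c = -1.1950 + 1.5000i → escape time 2
(row=0, col=2): c = -0.7400 + 1.5000i → escape time 2
(row=0, col=3): c = -0.2850 + 1.5000i → escape time 2
(row=0, col=4): c = 0.1700 + 1.5000i → escape time 2
(row=1, col=0): c = -1.6500 + 0.9700i → escape time 2
(row=1, col=1): c = -1.1950 + 0.9700i → escape time 3
(row=1, col=2): c = -0.7400 + 0.9700i → escape time 3
(row=1, col=3): c = -0.2850 + 0.9700i → escape time 5
(row=1, col=4): c = 0.1700 + 0.9700i → escape time 4
(row=2, col=0): c = -1.6500 + 0.4400i → escape time 3
(row=2, col=1): c = -1.1950 + 0.4400i → escape time 6
(row=2, col=2): c = -0.7400 + 0.4400i → escape time 8
(row=2, col=3): c = -0.2850 + 0.4400i → escape time 8
(row=2, col=4): c = 0.1700 + 0.4400i → escape time 8
(row=3, col=0): c = -1.6500 + -0.0900i → escape time 6
(row=3, col=1): c = -1.1950 + -0.0900i → escape time 8
(row=3, col=2): c = -0.7400 + -0.0900i → escape time 8
(row=3, col=3): c = -0.2850 + -0.0900i → escape time 8
(row=3, col=4): c = 0.1700 + -0.0900i → escape time 8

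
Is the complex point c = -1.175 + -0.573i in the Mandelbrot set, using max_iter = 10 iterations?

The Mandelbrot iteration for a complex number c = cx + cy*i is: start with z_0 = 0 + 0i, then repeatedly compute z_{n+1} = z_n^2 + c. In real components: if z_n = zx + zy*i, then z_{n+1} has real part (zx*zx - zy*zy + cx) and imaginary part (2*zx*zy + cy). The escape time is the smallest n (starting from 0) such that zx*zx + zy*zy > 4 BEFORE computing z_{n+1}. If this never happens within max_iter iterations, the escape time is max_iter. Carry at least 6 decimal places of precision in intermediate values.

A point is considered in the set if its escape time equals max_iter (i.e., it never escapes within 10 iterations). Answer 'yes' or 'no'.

z_0 = 0 + 0i, c = -1.1750 + -0.5730i
Iter 1: z = -1.1750 + -0.5730i, |z|^2 = 1.7090
Iter 2: z = -0.1227 + 0.7735i, |z|^2 = 0.6134
Iter 3: z = -1.7583 + -0.7628i, |z|^2 = 3.6736
Iter 4: z = 1.3348 + 2.1096i, |z|^2 = 6.2322
Escaped at iteration 4

Answer: no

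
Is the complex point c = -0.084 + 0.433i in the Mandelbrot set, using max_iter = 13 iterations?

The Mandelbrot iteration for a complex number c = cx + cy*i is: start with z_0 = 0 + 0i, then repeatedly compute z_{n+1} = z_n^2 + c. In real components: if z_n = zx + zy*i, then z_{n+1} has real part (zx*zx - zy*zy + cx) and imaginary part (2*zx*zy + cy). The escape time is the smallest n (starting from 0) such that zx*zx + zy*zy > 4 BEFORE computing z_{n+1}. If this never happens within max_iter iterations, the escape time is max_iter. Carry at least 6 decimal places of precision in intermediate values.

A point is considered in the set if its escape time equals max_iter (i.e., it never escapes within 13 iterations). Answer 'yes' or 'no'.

Answer: yes

Derivation:
z_0 = 0 + 0i, c = -0.0840 + 0.4330i
Iter 1: z = -0.0840 + 0.4330i, |z|^2 = 0.1945
Iter 2: z = -0.2644 + 0.3603i, |z|^2 = 0.1997
Iter 3: z = -0.1439 + 0.2425i, |z|^2 = 0.0795
Iter 4: z = -0.1221 + 0.3632i, |z|^2 = 0.1468
Iter 5: z = -0.2010 + 0.3443i, |z|^2 = 0.1590
Iter 6: z = -0.1621 + 0.2946i, |z|^2 = 0.1131
Iter 7: z = -0.1445 + 0.3375i, |z|^2 = 0.1348
Iter 8: z = -0.1770 + 0.3355i, |z|^2 = 0.1439
Iter 9: z = -0.1652 + 0.3142i, |z|^2 = 0.1260
Iter 10: z = -0.1554 + 0.3292i, |z|^2 = 0.1325
Iter 11: z = -0.1682 + 0.3307i, |z|^2 = 0.1376
Iter 12: z = -0.1650 + 0.3218i, |z|^2 = 0.1308
Did not escape in 13 iterations → in set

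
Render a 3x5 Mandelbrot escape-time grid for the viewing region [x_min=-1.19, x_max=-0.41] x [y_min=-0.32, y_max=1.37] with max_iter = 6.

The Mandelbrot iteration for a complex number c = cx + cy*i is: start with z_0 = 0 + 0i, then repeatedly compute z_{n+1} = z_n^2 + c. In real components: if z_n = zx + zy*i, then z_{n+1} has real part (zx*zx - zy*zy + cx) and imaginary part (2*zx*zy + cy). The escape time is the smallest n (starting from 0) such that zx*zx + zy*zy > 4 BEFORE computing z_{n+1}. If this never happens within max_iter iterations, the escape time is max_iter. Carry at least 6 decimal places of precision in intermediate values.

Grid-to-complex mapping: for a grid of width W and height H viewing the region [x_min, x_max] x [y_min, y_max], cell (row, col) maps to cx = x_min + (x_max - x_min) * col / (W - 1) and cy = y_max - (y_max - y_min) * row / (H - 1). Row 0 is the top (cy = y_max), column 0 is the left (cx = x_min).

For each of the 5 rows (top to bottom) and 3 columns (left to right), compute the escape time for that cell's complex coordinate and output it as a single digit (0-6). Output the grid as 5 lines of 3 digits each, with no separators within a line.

Answer: 222
335
466
666
666

Derivation:
(row=0, col=0): c = -1.1900 + 1.3700i → escape time 2
(row=0, col=1): c = -0.8000 + 1.3700i → escape time 2
(row=0, col=2): c = -0.4100 + 1.3700i → escape time 2
(row=1, col=0): c = -1.1900 + 0.9475i → escape time 3
(row=1, col=1): c = -0.8000 + 0.9475i → escape time 3
(row=1, col=2): c = -0.4100 + 0.9475i → escape time 5
(row=2, col=0): c = -1.1900 + 0.5250i → escape time 4
(row=2, col=1): c = -0.8000 + 0.5250i → escape time 6
(row=2, col=2): c = -0.4100 + 0.5250i → escape time 6
(row=3, col=0): c = -1.1900 + 0.1025i → escape time 6
(row=3, col=1): c = -0.8000 + 0.1025i → escape time 6
(row=3, col=2): c = -0.4100 + 0.1025i → escape time 6
(row=4, col=0): c = -1.1900 + -0.3200i → escape time 6
(row=4, col=1): c = -0.8000 + -0.3200i → escape time 6
(row=4, col=2): c = -0.4100 + -0.3200i → escape time 6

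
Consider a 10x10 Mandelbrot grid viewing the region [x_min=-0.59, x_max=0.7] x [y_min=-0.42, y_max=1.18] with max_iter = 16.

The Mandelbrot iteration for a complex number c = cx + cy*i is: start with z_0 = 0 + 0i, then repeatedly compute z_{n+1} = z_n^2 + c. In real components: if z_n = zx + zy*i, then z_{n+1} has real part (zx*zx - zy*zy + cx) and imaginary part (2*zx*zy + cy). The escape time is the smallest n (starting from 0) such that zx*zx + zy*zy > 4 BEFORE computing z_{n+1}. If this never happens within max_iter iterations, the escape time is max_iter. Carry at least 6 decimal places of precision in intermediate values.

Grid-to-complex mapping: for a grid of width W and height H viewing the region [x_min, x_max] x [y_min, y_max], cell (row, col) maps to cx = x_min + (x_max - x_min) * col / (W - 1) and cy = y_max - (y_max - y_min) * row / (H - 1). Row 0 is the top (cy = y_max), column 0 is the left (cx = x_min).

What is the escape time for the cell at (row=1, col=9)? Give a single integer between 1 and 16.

z_0 = 0 + 0i, c = 0.7000 + 1.0022i
Iter 1: z = 0.7000 + 1.0022i, |z|^2 = 1.4944
Iter 2: z = 0.1856 + 2.4053i, |z|^2 = 5.8201
Escaped at iteration 2

Answer: 2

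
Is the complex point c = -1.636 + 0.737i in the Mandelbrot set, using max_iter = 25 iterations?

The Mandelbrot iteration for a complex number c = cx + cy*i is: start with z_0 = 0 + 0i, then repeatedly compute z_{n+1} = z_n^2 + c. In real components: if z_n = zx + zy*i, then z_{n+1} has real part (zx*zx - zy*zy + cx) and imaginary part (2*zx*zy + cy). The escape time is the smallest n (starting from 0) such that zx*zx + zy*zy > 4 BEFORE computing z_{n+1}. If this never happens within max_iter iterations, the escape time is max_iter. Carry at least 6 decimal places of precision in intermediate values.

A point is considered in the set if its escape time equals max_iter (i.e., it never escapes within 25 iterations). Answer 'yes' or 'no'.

z_0 = 0 + 0i, c = -1.6360 + 0.7370i
Iter 1: z = -1.6360 + 0.7370i, |z|^2 = 3.2197
Iter 2: z = 0.4973 + -1.6745i, |z|^2 = 3.0512
Iter 3: z = -4.1925 + -0.9285i, |z|^2 = 18.4392
Escaped at iteration 3

Answer: no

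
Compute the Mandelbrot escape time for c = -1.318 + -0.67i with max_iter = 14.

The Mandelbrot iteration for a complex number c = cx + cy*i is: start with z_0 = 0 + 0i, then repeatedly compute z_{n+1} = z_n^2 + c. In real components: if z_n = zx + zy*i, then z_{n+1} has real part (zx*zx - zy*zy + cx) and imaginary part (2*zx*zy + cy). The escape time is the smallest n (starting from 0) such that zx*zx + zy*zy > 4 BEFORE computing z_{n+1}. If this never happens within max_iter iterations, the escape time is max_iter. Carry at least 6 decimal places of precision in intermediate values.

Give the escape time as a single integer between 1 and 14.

Answer: 3

Derivation:
z_0 = 0 + 0i, c = -1.3180 + -0.6700i
Iter 1: z = -1.3180 + -0.6700i, |z|^2 = 2.1860
Iter 2: z = -0.0298 + 1.0961i, |z|^2 = 1.2024
Iter 3: z = -2.5186 + -0.7353i, |z|^2 = 6.8839
Escaped at iteration 3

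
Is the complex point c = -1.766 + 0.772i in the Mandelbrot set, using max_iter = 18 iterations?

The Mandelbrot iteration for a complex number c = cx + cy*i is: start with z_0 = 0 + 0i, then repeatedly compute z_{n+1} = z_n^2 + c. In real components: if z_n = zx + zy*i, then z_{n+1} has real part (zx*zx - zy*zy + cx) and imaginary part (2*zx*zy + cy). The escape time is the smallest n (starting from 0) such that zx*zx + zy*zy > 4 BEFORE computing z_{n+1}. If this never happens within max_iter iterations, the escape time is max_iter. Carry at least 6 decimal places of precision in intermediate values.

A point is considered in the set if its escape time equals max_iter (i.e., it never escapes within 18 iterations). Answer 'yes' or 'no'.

z_0 = 0 + 0i, c = -1.7660 + 0.7720i
Iter 1: z = -1.7660 + 0.7720i, |z|^2 = 3.7147
Iter 2: z = 0.7568 + -1.9547i, |z|^2 = 4.3936
Escaped at iteration 2

Answer: no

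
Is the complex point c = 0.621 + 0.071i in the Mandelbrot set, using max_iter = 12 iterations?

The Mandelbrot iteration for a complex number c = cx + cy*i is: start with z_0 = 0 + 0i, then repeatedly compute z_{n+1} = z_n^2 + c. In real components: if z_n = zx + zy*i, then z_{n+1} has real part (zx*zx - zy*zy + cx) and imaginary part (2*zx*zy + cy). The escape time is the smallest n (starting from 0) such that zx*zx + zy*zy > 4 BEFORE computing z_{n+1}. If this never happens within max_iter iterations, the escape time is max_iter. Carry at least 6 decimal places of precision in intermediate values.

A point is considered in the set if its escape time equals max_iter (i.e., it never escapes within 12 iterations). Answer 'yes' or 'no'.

z_0 = 0 + 0i, c = 0.6210 + 0.0710i
Iter 1: z = 0.6210 + 0.0710i, |z|^2 = 0.3907
Iter 2: z = 1.0016 + 0.1592i, |z|^2 = 1.0285
Iter 3: z = 1.5989 + 0.3899i, |z|^2 = 2.7084
Iter 4: z = 3.0254 + 1.3177i, |z|^2 = 10.8892
Escaped at iteration 4

Answer: no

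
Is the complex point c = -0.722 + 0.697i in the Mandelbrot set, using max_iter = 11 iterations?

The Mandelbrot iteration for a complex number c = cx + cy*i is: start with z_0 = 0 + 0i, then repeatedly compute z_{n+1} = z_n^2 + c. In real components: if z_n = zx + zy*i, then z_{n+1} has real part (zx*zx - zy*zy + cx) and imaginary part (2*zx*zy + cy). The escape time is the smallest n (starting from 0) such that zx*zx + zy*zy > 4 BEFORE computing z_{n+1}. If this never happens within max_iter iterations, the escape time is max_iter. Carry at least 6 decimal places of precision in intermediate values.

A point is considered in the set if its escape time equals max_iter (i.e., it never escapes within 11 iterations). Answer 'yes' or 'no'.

z_0 = 0 + 0i, c = -0.7220 + 0.6970i
Iter 1: z = -0.7220 + 0.6970i, |z|^2 = 1.0071
Iter 2: z = -0.6865 + -0.3095i, |z|^2 = 0.5671
Iter 3: z = -0.3465 + 1.1219i, |z|^2 = 1.3787
Iter 4: z = -1.8607 + -0.0804i, |z|^2 = 3.4685
Iter 5: z = 2.7336 + 0.9961i, |z|^2 = 8.4649
Escaped at iteration 5

Answer: no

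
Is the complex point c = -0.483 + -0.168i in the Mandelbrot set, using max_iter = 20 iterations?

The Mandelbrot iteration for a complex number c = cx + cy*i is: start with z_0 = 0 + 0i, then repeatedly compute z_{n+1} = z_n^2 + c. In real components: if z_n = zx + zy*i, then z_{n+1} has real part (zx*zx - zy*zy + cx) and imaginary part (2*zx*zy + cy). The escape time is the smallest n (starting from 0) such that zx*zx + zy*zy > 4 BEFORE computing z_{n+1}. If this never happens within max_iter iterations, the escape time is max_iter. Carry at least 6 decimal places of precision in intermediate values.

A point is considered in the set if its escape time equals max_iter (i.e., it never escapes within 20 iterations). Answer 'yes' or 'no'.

z_0 = 0 + 0i, c = -0.4830 + -0.1680i
Iter 1: z = -0.4830 + -0.1680i, |z|^2 = 0.2615
Iter 2: z = -0.2779 + -0.0057i, |z|^2 = 0.0773
Iter 3: z = -0.4058 + -0.1648i, |z|^2 = 0.1918
Iter 4: z = -0.3455 + -0.0342i, |z|^2 = 0.1205
Iter 5: z = -0.3648 + -0.1443i, |z|^2 = 0.1539
Iter 6: z = -0.3708 + -0.0627i, |z|^2 = 0.1414
Iter 7: z = -0.3495 + -0.1215i, |z|^2 = 0.1369
Iter 8: z = -0.3756 + -0.0831i, |z|^2 = 0.1480
Iter 9: z = -0.3488 + -0.1056i, |z|^2 = 0.1328
Iter 10: z = -0.3725 + -0.0943i, |z|^2 = 0.1476
Iter 11: z = -0.3532 + -0.0977i, |z|^2 = 0.1343
Iter 12: z = -0.3678 + -0.0990i, |z|^2 = 0.1451
Iter 13: z = -0.3575 + -0.0952i, |z|^2 = 0.1369
Iter 14: z = -0.3643 + -0.0999i, |z|^2 = 0.1427
Iter 15: z = -0.3603 + -0.0952i, |z|^2 = 0.1389
Iter 16: z = -0.3622 + -0.0994i, |z|^2 = 0.1411
Iter 17: z = -0.3617 + -0.0960i, |z|^2 = 0.1400
Iter 18: z = -0.3614 + -0.0986i, |z|^2 = 0.1403
Iter 19: z = -0.3621 + -0.0967i, |z|^2 = 0.1405
Did not escape in 20 iterations → in set

Answer: yes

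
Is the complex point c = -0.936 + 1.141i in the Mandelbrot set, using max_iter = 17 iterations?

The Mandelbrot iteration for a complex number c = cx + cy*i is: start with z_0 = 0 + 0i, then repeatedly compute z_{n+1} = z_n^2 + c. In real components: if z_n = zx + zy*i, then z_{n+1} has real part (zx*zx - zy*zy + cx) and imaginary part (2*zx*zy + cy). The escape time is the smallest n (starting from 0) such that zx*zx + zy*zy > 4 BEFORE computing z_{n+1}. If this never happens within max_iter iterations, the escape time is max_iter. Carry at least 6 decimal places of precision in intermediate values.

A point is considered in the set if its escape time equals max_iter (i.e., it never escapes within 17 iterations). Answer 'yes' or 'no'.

Answer: no

Derivation:
z_0 = 0 + 0i, c = -0.9360 + 1.1410i
Iter 1: z = -0.9360 + 1.1410i, |z|^2 = 2.1780
Iter 2: z = -1.3618 + -0.9950i, |z|^2 = 2.8444
Iter 3: z = -0.0715 + 3.8508i, |z|^2 = 14.8339
Escaped at iteration 3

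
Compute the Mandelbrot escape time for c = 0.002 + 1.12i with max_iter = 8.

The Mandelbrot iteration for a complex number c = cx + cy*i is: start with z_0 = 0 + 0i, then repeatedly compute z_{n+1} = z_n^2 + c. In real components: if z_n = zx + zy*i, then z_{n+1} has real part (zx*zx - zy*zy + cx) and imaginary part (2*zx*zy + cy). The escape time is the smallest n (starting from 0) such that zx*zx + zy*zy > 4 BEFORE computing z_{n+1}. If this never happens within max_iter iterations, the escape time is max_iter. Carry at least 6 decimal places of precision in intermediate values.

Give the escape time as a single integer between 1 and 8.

Answer: 4

Derivation:
z_0 = 0 + 0i, c = 0.0020 + 1.1200i
Iter 1: z = 0.0020 + 1.1200i, |z|^2 = 1.2544
Iter 2: z = -1.2524 + 1.1245i, |z|^2 = 2.8330
Iter 3: z = 0.3060 + -1.6966i, |z|^2 = 2.9721
Iter 4: z = -2.7828 + 0.0816i, |z|^2 = 7.7504
Escaped at iteration 4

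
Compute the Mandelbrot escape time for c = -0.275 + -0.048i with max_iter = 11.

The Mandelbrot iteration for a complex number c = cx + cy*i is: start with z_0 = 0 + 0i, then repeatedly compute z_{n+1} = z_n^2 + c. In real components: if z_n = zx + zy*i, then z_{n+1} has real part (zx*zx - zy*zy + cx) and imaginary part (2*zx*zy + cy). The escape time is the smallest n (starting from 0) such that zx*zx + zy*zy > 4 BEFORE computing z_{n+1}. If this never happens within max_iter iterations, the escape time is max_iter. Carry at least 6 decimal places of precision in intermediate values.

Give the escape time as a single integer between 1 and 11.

Answer: 11

Derivation:
z_0 = 0 + 0i, c = -0.2750 + -0.0480i
Iter 1: z = -0.2750 + -0.0480i, |z|^2 = 0.0779
Iter 2: z = -0.2017 + -0.0216i, |z|^2 = 0.0411
Iter 3: z = -0.2348 + -0.0393i, |z|^2 = 0.0567
Iter 4: z = -0.2214 + -0.0296i, |z|^2 = 0.0499
Iter 5: z = -0.2268 + -0.0349i, |z|^2 = 0.0527
Iter 6: z = -0.2248 + -0.0322i, |z|^2 = 0.0516
Iter 7: z = -0.2255 + -0.0335i, |z|^2 = 0.0520
Iter 8: z = -0.2253 + -0.0329i, |z|^2 = 0.0518
Iter 9: z = -0.2253 + -0.0332i, |z|^2 = 0.0519
Iter 10: z = -0.2253 + -0.0330i, |z|^2 = 0.0519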